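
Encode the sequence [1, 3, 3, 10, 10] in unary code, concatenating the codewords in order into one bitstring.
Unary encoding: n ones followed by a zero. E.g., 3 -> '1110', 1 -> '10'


Encode each number as n ones followed by a terminating 0:
  1 -> 10 (2 bits)
  3 -> 1110 (4 bits)
  3 -> 1110 (4 bits)
  10 -> 11111111110 (11 bits)
  10 -> 11111111110 (11 bits)
Total length = 2 + 4 + 4 + 11 + 11 = 32 bits.

Unary([1, 3, 3, 10, 10]) = 10111011101111111111011111111110 (32 bits)


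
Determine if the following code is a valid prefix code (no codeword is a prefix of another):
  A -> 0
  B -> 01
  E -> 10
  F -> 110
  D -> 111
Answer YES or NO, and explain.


Checking each pair (does one codeword prefix another?):
  A='0' vs B='01': prefix -- VIOLATION

NO -- this is NOT a valid prefix code. A (0) is a prefix of B (01).


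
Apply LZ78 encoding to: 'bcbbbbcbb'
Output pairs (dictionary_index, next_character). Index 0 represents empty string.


LZ78 encoding steps:
Dictionary: {0: ''}
Step 1: w='' (idx 0), next='b' -> output (0, 'b'), add 'b' as idx 1
Step 2: w='' (idx 0), next='c' -> output (0, 'c'), add 'c' as idx 2
Step 3: w='b' (idx 1), next='b' -> output (1, 'b'), add 'bb' as idx 3
Step 4: w='bb' (idx 3), next='c' -> output (3, 'c'), add 'bbc' as idx 4
Step 5: w='bb' (idx 3), end of input -> output (3, '')


Encoded: [(0, 'b'), (0, 'c'), (1, 'b'), (3, 'c'), (3, '')]


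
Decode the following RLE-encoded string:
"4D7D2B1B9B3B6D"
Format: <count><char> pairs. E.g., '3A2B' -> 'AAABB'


Expanding each <count><char> pair:
  4D -> 'DDDD'
  7D -> 'DDDDDDD'
  2B -> 'BB'
  1B -> 'B'
  9B -> 'BBBBBBBBB'
  3B -> 'BBB'
  6D -> 'DDDDDD'

Decoded = DDDDDDDDDDDBBBBBBBBBBBBBBBDDDDDD


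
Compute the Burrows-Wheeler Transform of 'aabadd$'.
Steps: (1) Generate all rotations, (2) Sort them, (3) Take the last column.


Rotations (sorted):
  0: $aabadd -> last char: d
  1: aabadd$ -> last char: $
  2: abadd$a -> last char: a
  3: add$aab -> last char: b
  4: badd$aa -> last char: a
  5: d$aabad -> last char: d
  6: dd$aaba -> last char: a


BWT = d$abada


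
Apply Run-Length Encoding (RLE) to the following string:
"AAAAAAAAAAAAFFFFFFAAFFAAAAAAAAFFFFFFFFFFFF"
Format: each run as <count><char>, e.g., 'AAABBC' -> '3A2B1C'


Scanning runs left to right:
  i=0: run of 'A' x 12 -> '12A'
  i=12: run of 'F' x 6 -> '6F'
  i=18: run of 'A' x 2 -> '2A'
  i=20: run of 'F' x 2 -> '2F'
  i=22: run of 'A' x 8 -> '8A'
  i=30: run of 'F' x 12 -> '12F'

RLE = 12A6F2A2F8A12F


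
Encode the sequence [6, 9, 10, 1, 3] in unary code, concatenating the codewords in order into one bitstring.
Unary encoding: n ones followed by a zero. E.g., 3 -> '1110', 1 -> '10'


Encode each number as n ones followed by a terminating 0:
  6 -> 1111110 (7 bits)
  9 -> 1111111110 (10 bits)
  10 -> 11111111110 (11 bits)
  1 -> 10 (2 bits)
  3 -> 1110 (4 bits)
Total length = 7 + 10 + 11 + 2 + 4 = 34 bits.

Unary([6, 9, 10, 1, 3]) = 1111110111111111011111111110101110 (34 bits)


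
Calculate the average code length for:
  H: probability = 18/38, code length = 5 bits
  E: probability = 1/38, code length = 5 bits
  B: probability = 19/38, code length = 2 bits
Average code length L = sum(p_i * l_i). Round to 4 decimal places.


Weighted contributions p_i * l_i:
  H: (18/38) * 5 = 90/38
  E: (1/38) * 5 = 5/38
  B: (19/38) * 2 = 38/38
Sum = (90 + 5 + 38)/38 = 133/38

L = 133/38 = 3.5000 bits/symbol


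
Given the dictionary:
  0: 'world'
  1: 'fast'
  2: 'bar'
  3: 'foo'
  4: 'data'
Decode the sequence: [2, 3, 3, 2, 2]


Look up each index in the dictionary:
  2 -> 'bar'
  3 -> 'foo'
  3 -> 'foo'
  2 -> 'bar'
  2 -> 'bar'

Decoded: "bar foo foo bar bar"


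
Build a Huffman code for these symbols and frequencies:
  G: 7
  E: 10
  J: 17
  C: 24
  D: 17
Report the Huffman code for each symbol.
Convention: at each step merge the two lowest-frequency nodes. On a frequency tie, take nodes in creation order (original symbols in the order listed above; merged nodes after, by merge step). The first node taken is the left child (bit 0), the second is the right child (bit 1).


Huffman tree construction:
Step 1: Merge G(7) + E(10) = 17
Step 2: Merge J(17) + D(17) = 34
Step 3: Merge (G+E)(17) + C(24) = 41
Step 4: Merge (J+D)(34) + ((G+E)+C)(41) = 75
Read each symbol's code off the tree from the root (left child = 0, right child = 1).

Codes:
  G: 100 (length 3)
  E: 101 (length 3)
  J: 00 (length 2)
  C: 11 (length 2)
  D: 01 (length 2)
Average code length: 167/75 = 2.2267 bits/symbol


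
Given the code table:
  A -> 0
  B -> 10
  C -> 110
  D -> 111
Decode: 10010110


Decoding:
10 -> B
0 -> A
10 -> B
110 -> C


Result: BABC


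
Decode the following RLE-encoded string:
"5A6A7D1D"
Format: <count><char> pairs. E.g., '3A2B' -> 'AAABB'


Expanding each <count><char> pair:
  5A -> 'AAAAA'
  6A -> 'AAAAAA'
  7D -> 'DDDDDDD'
  1D -> 'D'

Decoded = AAAAAAAAAAADDDDDDDD


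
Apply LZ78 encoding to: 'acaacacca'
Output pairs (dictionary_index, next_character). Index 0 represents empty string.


LZ78 encoding steps:
Dictionary: {0: ''}
Step 1: w='' (idx 0), next='a' -> output (0, 'a'), add 'a' as idx 1
Step 2: w='' (idx 0), next='c' -> output (0, 'c'), add 'c' as idx 2
Step 3: w='a' (idx 1), next='a' -> output (1, 'a'), add 'aa' as idx 3
Step 4: w='c' (idx 2), next='a' -> output (2, 'a'), add 'ca' as idx 4
Step 5: w='c' (idx 2), next='c' -> output (2, 'c'), add 'cc' as idx 5
Step 6: w='a' (idx 1), end of input -> output (1, '')


Encoded: [(0, 'a'), (0, 'c'), (1, 'a'), (2, 'a'), (2, 'c'), (1, '')]


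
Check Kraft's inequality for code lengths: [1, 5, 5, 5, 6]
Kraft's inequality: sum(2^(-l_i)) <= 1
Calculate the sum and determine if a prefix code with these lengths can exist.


Sum = 2^(-1) + 2^(-5) + 2^(-5) + 2^(-5) + 2^(-6)
    = 0.5 + 0.03125 + 0.03125 + 0.03125 + 0.015625
    = 39/64 = 0.609375
Since 0.609375 <= 1, Kraft's inequality IS satisfied.
A prefix code with these lengths CAN exist.

Kraft sum = 0.609375. Satisfied.


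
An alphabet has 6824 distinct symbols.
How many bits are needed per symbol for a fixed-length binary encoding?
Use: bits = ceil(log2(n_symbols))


log2(6824) = 12.7364
Bracket: 2^12 = 4096 < 6824 <= 2^13 = 8192
So ceil(log2(6824)) = 13

bits = ceil(log2(6824)) = ceil(12.7364) = 13 bits


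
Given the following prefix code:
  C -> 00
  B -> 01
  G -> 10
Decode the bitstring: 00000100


Decoding step by step:
Bits 00 -> C
Bits 00 -> C
Bits 01 -> B
Bits 00 -> C


Decoded message: CCBC


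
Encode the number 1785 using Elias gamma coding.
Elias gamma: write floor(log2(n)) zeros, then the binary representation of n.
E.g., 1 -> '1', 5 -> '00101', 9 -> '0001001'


num_bits = floor(log2(1785)) + 1 = 11
leading_zeros = num_bits - 1 = 10
binary(1785) = 11011111001

Elias gamma(1785) = '0000000000' + '11011111001' = 000000000011011111001 (21 bits)


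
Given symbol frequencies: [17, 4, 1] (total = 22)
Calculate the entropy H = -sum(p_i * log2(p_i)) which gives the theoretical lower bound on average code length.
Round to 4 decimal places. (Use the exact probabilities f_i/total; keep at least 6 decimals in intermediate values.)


Per-symbol terms -p_i * log2(p_i) with p_i = f_i/22:
  p = 17/22 = 0.772727: log2(p) = -0.371969, -p*log2(p) = 0.287430
  p = 4/22 = 0.181818: log2(p) = -2.459432, -p*log2(p) = 0.447169
  p = 1/22 = 0.045455: log2(p) = -4.459432, -p*log2(p) = 0.202701
H = 0.287430 + 0.447169 + 0.202701 = 0.937300

H = 0.9373 bits/symbol


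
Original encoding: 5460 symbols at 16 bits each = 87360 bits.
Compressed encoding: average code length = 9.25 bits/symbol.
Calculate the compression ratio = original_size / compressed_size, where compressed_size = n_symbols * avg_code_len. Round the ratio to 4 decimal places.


original_size = n_symbols * orig_bits = 5460 * 16 = 87360 bits
compressed_size = n_symbols * avg_code_len = 5460 * 9.25 = 50505.0 bits
ratio = original_size / compressed_size = 87360 / 50505.0 = 1.7297

Compression ratio = 1.7297


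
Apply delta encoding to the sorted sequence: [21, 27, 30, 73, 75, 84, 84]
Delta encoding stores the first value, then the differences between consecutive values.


First value: 21
Deltas:
  27 - 21 = 6
  30 - 27 = 3
  73 - 30 = 43
  75 - 73 = 2
  84 - 75 = 9
  84 - 84 = 0


Delta encoded: [21, 6, 3, 43, 2, 9, 0]


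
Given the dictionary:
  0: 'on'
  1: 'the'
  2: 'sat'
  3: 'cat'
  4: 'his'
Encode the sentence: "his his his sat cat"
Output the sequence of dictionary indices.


Look up each word in the dictionary:
  'his' -> 4
  'his' -> 4
  'his' -> 4
  'sat' -> 2
  'cat' -> 3

Encoded: [4, 4, 4, 2, 3]


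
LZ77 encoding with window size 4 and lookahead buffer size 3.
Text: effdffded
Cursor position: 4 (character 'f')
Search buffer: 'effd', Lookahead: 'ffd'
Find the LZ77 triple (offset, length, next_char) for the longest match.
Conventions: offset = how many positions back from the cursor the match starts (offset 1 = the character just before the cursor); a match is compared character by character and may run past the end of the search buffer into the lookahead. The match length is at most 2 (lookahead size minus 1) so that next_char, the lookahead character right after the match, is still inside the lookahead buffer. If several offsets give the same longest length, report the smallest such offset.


Try each offset into the search buffer:
  offset=1 (pos 3, char 'd'): match length 0
  offset=2 (pos 2, char 'f'): match length 1
  offset=3 (pos 1, char 'f'): match length 2
  offset=4 (pos 0, char 'e'): match length 0
Longest match has length 2 at offset 3.
next_char = character at position 4 + 2 = 6 -> 'd'

Best match: offset=3, length=2 (matching 'ff' starting at position 1)
LZ77 triple: (3, 2, 'd')


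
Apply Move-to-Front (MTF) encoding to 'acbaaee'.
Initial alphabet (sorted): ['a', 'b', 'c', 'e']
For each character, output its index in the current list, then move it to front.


MTF encoding:
'a': index 0 in ['a', 'b', 'c', 'e'] -> ['a', 'b', 'c', 'e']
'c': index 2 in ['a', 'b', 'c', 'e'] -> ['c', 'a', 'b', 'e']
'b': index 2 in ['c', 'a', 'b', 'e'] -> ['b', 'c', 'a', 'e']
'a': index 2 in ['b', 'c', 'a', 'e'] -> ['a', 'b', 'c', 'e']
'a': index 0 in ['a', 'b', 'c', 'e'] -> ['a', 'b', 'c', 'e']
'e': index 3 in ['a', 'b', 'c', 'e'] -> ['e', 'a', 'b', 'c']
'e': index 0 in ['e', 'a', 'b', 'c'] -> ['e', 'a', 'b', 'c']


Output: [0, 2, 2, 2, 0, 3, 0]


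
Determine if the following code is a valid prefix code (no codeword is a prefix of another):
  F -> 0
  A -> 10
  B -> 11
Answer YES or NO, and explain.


Checking each pair (does one codeword prefix another?):
  F='0' vs A='10': no prefix
  F='0' vs B='11': no prefix
  A='10' vs F='0': no prefix
  A='10' vs B='11': no prefix
  B='11' vs F='0': no prefix
  B='11' vs A='10': no prefix
No violation found over all pairs.

YES -- this is a valid prefix code. No codeword is a prefix of any other codeword.


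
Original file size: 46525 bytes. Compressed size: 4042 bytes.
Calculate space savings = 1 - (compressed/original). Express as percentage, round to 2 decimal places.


ratio = compressed/original = 4042/46525 = 0.086878
savings = 1 - ratio = 1 - 0.086878 = 0.913122
as a percentage: 0.913122 * 100 = 91.31%

Space savings = 1 - 4042/46525 = 91.31%


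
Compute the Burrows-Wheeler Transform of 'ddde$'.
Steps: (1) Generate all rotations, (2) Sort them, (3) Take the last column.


Rotations (sorted):
  0: $ddde -> last char: e
  1: ddde$ -> last char: $
  2: dde$d -> last char: d
  3: de$dd -> last char: d
  4: e$ddd -> last char: d


BWT = e$ddd


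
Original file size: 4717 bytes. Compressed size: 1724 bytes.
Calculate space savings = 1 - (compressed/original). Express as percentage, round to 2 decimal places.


ratio = compressed/original = 1724/4717 = 0.365487
savings = 1 - ratio = 1 - 0.365487 = 0.634513
as a percentage: 0.634513 * 100 = 63.45%

Space savings = 1 - 1724/4717 = 63.45%


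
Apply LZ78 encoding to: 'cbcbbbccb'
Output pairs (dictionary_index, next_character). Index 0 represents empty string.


LZ78 encoding steps:
Dictionary: {0: ''}
Step 1: w='' (idx 0), next='c' -> output (0, 'c'), add 'c' as idx 1
Step 2: w='' (idx 0), next='b' -> output (0, 'b'), add 'b' as idx 2
Step 3: w='c' (idx 1), next='b' -> output (1, 'b'), add 'cb' as idx 3
Step 4: w='b' (idx 2), next='b' -> output (2, 'b'), add 'bb' as idx 4
Step 5: w='c' (idx 1), next='c' -> output (1, 'c'), add 'cc' as idx 5
Step 6: w='b' (idx 2), end of input -> output (2, '')


Encoded: [(0, 'c'), (0, 'b'), (1, 'b'), (2, 'b'), (1, 'c'), (2, '')]


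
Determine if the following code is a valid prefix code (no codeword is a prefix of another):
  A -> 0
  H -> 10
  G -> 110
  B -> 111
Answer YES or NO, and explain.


Checking each pair (does one codeword prefix another?):
  A='0' vs H='10': no prefix
  A='0' vs G='110': no prefix
  A='0' vs B='111': no prefix
  H='10' vs A='0': no prefix
  H='10' vs G='110': no prefix
  H='10' vs B='111': no prefix
  G='110' vs A='0': no prefix
  G='110' vs H='10': no prefix
  G='110' vs B='111': no prefix
  B='111' vs A='0': no prefix
  B='111' vs H='10': no prefix
  B='111' vs G='110': no prefix
No violation found over all pairs.

YES -- this is a valid prefix code. No codeword is a prefix of any other codeword.


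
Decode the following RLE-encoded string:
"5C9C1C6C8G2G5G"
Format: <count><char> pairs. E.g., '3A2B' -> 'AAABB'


Expanding each <count><char> pair:
  5C -> 'CCCCC'
  9C -> 'CCCCCCCCC'
  1C -> 'C'
  6C -> 'CCCCCC'
  8G -> 'GGGGGGGG'
  2G -> 'GG'
  5G -> 'GGGGG'

Decoded = CCCCCCCCCCCCCCCCCCCCCGGGGGGGGGGGGGGG


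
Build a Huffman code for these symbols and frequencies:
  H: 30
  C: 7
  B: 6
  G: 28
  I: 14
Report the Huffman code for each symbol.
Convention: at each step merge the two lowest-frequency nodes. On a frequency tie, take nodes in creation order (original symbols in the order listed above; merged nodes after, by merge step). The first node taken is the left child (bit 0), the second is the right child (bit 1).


Huffman tree construction:
Step 1: Merge B(6) + C(7) = 13
Step 2: Merge (B+C)(13) + I(14) = 27
Step 3: Merge ((B+C)+I)(27) + G(28) = 55
Step 4: Merge H(30) + (((B+C)+I)+G)(55) = 85
Read each symbol's code off the tree from the root (left child = 0, right child = 1).

Codes:
  H: 0 (length 1)
  C: 1001 (length 4)
  B: 1000 (length 4)
  G: 11 (length 2)
  I: 101 (length 3)
Average code length: 180/85 = 2.1176 bits/symbol


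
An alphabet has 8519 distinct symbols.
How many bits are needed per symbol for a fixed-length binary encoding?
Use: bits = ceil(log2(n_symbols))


log2(8519) = 13.0565
Bracket: 2^13 = 8192 < 8519 <= 2^14 = 16384
So ceil(log2(8519)) = 14

bits = ceil(log2(8519)) = ceil(13.0565) = 14 bits


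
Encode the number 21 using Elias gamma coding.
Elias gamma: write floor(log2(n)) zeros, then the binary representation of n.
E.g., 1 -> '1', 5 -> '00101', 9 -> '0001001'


num_bits = floor(log2(21)) + 1 = 5
leading_zeros = num_bits - 1 = 4
binary(21) = 10101

Elias gamma(21) = '0000' + '10101' = 000010101 (9 bits)


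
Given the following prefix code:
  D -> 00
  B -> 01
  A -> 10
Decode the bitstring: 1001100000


Decoding step by step:
Bits 10 -> A
Bits 01 -> B
Bits 10 -> A
Bits 00 -> D
Bits 00 -> D


Decoded message: ABADD


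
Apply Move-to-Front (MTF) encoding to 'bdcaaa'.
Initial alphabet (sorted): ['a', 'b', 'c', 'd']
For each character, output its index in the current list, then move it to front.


MTF encoding:
'b': index 1 in ['a', 'b', 'c', 'd'] -> ['b', 'a', 'c', 'd']
'd': index 3 in ['b', 'a', 'c', 'd'] -> ['d', 'b', 'a', 'c']
'c': index 3 in ['d', 'b', 'a', 'c'] -> ['c', 'd', 'b', 'a']
'a': index 3 in ['c', 'd', 'b', 'a'] -> ['a', 'c', 'd', 'b']
'a': index 0 in ['a', 'c', 'd', 'b'] -> ['a', 'c', 'd', 'b']
'a': index 0 in ['a', 'c', 'd', 'b'] -> ['a', 'c', 'd', 'b']


Output: [1, 3, 3, 3, 0, 0]


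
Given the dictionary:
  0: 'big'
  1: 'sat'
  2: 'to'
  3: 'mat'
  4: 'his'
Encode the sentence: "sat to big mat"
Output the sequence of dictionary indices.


Look up each word in the dictionary:
  'sat' -> 1
  'to' -> 2
  'big' -> 0
  'mat' -> 3

Encoded: [1, 2, 0, 3]


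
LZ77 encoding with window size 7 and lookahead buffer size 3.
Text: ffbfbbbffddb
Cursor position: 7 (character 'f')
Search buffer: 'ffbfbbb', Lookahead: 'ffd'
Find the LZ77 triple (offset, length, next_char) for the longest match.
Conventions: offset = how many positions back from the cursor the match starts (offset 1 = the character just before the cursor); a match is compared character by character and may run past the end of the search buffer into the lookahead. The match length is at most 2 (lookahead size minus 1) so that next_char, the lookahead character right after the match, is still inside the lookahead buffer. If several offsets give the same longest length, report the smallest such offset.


Try each offset into the search buffer:
  offset=1 (pos 6, char 'b'): match length 0
  offset=2 (pos 5, char 'b'): match length 0
  offset=3 (pos 4, char 'b'): match length 0
  offset=4 (pos 3, char 'f'): match length 1
  offset=5 (pos 2, char 'b'): match length 0
  offset=6 (pos 1, char 'f'): match length 1
  offset=7 (pos 0, char 'f'): match length 2
Longest match has length 2 at offset 7.
next_char = character at position 7 + 2 = 9 -> 'd'

Best match: offset=7, length=2 (matching 'ff' starting at position 0)
LZ77 triple: (7, 2, 'd')


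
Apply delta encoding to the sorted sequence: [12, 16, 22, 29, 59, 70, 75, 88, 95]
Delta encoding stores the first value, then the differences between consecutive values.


First value: 12
Deltas:
  16 - 12 = 4
  22 - 16 = 6
  29 - 22 = 7
  59 - 29 = 30
  70 - 59 = 11
  75 - 70 = 5
  88 - 75 = 13
  95 - 88 = 7


Delta encoded: [12, 4, 6, 7, 30, 11, 5, 13, 7]


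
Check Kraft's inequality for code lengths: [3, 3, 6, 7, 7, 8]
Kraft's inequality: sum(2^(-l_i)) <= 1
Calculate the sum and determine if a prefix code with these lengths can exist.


Sum = 2^(-3) + 2^(-3) + 2^(-6) + 2^(-7) + 2^(-7) + 2^(-8)
    = 0.125 + 0.125 + 0.015625 + 0.0078125 + 0.0078125 + 0.00390625
    = 73/256 = 0.28515625
Since 0.28515625 <= 1, Kraft's inequality IS satisfied.
A prefix code with these lengths CAN exist.

Kraft sum = 0.28515625. Satisfied.


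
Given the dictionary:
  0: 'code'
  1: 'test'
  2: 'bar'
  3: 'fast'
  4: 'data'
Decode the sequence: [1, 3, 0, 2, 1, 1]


Look up each index in the dictionary:
  1 -> 'test'
  3 -> 'fast'
  0 -> 'code'
  2 -> 'bar'
  1 -> 'test'
  1 -> 'test'

Decoded: "test fast code bar test test"


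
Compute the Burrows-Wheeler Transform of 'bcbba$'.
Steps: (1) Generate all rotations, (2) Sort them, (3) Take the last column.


Rotations (sorted):
  0: $bcbba -> last char: a
  1: a$bcbb -> last char: b
  2: ba$bcb -> last char: b
  3: bba$bc -> last char: c
  4: bcbba$ -> last char: $
  5: cbba$b -> last char: b


BWT = abbc$b


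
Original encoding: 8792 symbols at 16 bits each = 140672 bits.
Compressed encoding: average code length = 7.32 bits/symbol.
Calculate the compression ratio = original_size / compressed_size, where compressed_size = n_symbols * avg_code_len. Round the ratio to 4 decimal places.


original_size = n_symbols * orig_bits = 8792 * 16 = 140672 bits
compressed_size = n_symbols * avg_code_len = 8792 * 7.32 = 64357.44 bits
ratio = original_size / compressed_size = 140672 / 64357.44 = 2.1858

Compression ratio = 2.1858


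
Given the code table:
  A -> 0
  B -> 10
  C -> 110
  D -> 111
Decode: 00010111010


Decoding:
0 -> A
0 -> A
0 -> A
10 -> B
111 -> D
0 -> A
10 -> B


Result: AAABDAB


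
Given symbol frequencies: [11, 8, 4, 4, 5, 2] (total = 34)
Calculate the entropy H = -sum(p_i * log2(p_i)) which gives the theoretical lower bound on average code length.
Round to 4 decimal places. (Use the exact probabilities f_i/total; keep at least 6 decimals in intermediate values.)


Per-symbol terms -p_i * log2(p_i) with p_i = f_i/34:
  p = 11/34 = 0.323529: log2(p) = -1.628031, -p*log2(p) = 0.526716
  p = 8/34 = 0.235294: log2(p) = -2.087463, -p*log2(p) = 0.491168
  p = 4/34 = 0.117647: log2(p) = -3.087463, -p*log2(p) = 0.363231
  p = 4/34 = 0.117647: log2(p) = -3.087463, -p*log2(p) = 0.363231
  p = 5/34 = 0.147059: log2(p) = -2.765535, -p*log2(p) = 0.406696
  p = 2/34 = 0.058824: log2(p) = -4.087463, -p*log2(p) = 0.240439
H = 0.526716 + 0.491168 + 0.363231 + 0.363231 + 0.406696 + 0.240439 = 2.391481

H = 2.3915 bits/symbol


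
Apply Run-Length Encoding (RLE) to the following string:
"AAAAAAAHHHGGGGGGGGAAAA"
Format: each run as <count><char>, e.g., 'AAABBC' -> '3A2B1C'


Scanning runs left to right:
  i=0: run of 'A' x 7 -> '7A'
  i=7: run of 'H' x 3 -> '3H'
  i=10: run of 'G' x 8 -> '8G'
  i=18: run of 'A' x 4 -> '4A'

RLE = 7A3H8G4A


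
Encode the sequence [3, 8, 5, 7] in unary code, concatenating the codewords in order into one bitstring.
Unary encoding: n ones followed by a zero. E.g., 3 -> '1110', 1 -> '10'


Encode each number as n ones followed by a terminating 0:
  3 -> 1110 (4 bits)
  8 -> 111111110 (9 bits)
  5 -> 111110 (6 bits)
  7 -> 11111110 (8 bits)
Total length = 4 + 9 + 6 + 8 = 27 bits.

Unary([3, 8, 5, 7]) = 111011111111011111011111110 (27 bits)


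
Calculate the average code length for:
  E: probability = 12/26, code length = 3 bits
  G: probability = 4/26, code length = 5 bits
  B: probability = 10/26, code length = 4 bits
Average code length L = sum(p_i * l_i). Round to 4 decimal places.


Weighted contributions p_i * l_i:
  E: (12/26) * 3 = 36/26
  G: (4/26) * 5 = 20/26
  B: (10/26) * 4 = 40/26
Sum = (36 + 20 + 40)/26 = 96/26

L = 96/26 = 3.6923 bits/symbol


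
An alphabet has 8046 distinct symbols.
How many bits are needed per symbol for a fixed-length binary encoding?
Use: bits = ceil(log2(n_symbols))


log2(8046) = 12.9741
Bracket: 2^12 = 4096 < 8046 <= 2^13 = 8192
So ceil(log2(8046)) = 13

bits = ceil(log2(8046)) = ceil(12.9741) = 13 bits


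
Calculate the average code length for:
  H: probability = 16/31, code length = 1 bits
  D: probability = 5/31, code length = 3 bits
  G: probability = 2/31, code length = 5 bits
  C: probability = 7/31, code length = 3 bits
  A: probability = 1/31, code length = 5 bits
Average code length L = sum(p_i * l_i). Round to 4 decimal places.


Weighted contributions p_i * l_i:
  H: (16/31) * 1 = 16/31
  D: (5/31) * 3 = 15/31
  G: (2/31) * 5 = 10/31
  C: (7/31) * 3 = 21/31
  A: (1/31) * 5 = 5/31
Sum = (16 + 15 + 10 + 21 + 5)/31 = 67/31

L = 67/31 = 2.1613 bits/symbol


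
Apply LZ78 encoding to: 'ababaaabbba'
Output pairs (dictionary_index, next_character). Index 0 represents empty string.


LZ78 encoding steps:
Dictionary: {0: ''}
Step 1: w='' (idx 0), next='a' -> output (0, 'a'), add 'a' as idx 1
Step 2: w='' (idx 0), next='b' -> output (0, 'b'), add 'b' as idx 2
Step 3: w='a' (idx 1), next='b' -> output (1, 'b'), add 'ab' as idx 3
Step 4: w='a' (idx 1), next='a' -> output (1, 'a'), add 'aa' as idx 4
Step 5: w='ab' (idx 3), next='b' -> output (3, 'b'), add 'abb' as idx 5
Step 6: w='b' (idx 2), next='a' -> output (2, 'a'), add 'ba' as idx 6


Encoded: [(0, 'a'), (0, 'b'), (1, 'b'), (1, 'a'), (3, 'b'), (2, 'a')]


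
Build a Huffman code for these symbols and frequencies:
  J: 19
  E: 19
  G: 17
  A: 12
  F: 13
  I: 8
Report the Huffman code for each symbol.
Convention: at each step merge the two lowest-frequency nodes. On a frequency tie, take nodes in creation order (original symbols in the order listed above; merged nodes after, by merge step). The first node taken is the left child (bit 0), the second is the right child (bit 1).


Huffman tree construction:
Step 1: Merge I(8) + A(12) = 20
Step 2: Merge F(13) + G(17) = 30
Step 3: Merge J(19) + E(19) = 38
Step 4: Merge (I+A)(20) + (F+G)(30) = 50
Step 5: Merge (J+E)(38) + ((I+A)+(F+G))(50) = 88
Read each symbol's code off the tree from the root (left child = 0, right child = 1).

Codes:
  J: 00 (length 2)
  E: 01 (length 2)
  G: 111 (length 3)
  A: 101 (length 3)
  F: 110 (length 3)
  I: 100 (length 3)
Average code length: 226/88 = 2.5682 bits/symbol


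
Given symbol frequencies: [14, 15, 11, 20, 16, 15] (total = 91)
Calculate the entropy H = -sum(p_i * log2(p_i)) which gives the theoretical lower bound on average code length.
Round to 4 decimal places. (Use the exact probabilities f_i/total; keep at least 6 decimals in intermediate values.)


Per-symbol terms -p_i * log2(p_i) with p_i = f_i/91:
  p = 14/91 = 0.153846: log2(p) = -2.700440, -p*log2(p) = 0.415452
  p = 15/91 = 0.164835: log2(p) = -2.600904, -p*log2(p) = 0.428720
  p = 11/91 = 0.120879: log2(p) = -3.048363, -p*log2(p) = 0.368483
  p = 20/91 = 0.219780: log2(p) = -2.185867, -p*log2(p) = 0.480410
  p = 16/91 = 0.175824: log2(p) = -2.507795, -p*log2(p) = 0.440931
  p = 15/91 = 0.164835: log2(p) = -2.600904, -p*log2(p) = 0.428720
H = 0.415452 + 0.428720 + 0.368483 + 0.480410 + 0.440931 + 0.428720 = 2.562716

H = 2.5627 bits/symbol


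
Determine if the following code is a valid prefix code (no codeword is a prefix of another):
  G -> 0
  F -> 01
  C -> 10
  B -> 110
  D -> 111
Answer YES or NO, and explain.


Checking each pair (does one codeword prefix another?):
  G='0' vs F='01': prefix -- VIOLATION

NO -- this is NOT a valid prefix code. G (0) is a prefix of F (01).


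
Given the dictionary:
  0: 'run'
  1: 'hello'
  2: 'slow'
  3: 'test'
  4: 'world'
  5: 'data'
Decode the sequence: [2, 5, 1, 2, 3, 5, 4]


Look up each index in the dictionary:
  2 -> 'slow'
  5 -> 'data'
  1 -> 'hello'
  2 -> 'slow'
  3 -> 'test'
  5 -> 'data'
  4 -> 'world'

Decoded: "slow data hello slow test data world"


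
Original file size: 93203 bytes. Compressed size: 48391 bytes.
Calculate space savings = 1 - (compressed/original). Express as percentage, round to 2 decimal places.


ratio = compressed/original = 48391/93203 = 0.5192
savings = 1 - ratio = 1 - 0.5192 = 0.4808
as a percentage: 0.4808 * 100 = 48.08%

Space savings = 1 - 48391/93203 = 48.08%


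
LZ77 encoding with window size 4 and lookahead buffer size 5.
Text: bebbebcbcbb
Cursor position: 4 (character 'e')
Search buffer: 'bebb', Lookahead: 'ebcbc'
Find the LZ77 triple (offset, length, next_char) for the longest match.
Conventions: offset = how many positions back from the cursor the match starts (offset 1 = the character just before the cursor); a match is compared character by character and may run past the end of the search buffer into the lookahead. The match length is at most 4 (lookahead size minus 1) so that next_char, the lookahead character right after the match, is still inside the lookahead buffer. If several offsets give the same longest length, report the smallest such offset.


Try each offset into the search buffer:
  offset=1 (pos 3, char 'b'): match length 0
  offset=2 (pos 2, char 'b'): match length 0
  offset=3 (pos 1, char 'e'): match length 2
  offset=4 (pos 0, char 'b'): match length 0
Longest match has length 2 at offset 3.
next_char = character at position 4 + 2 = 6 -> 'c'

Best match: offset=3, length=2 (matching 'eb' starting at position 1)
LZ77 triple: (3, 2, 'c')


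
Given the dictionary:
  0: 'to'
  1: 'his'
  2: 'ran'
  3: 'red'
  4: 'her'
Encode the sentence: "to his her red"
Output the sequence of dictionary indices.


Look up each word in the dictionary:
  'to' -> 0
  'his' -> 1
  'her' -> 4
  'red' -> 3

Encoded: [0, 1, 4, 3]


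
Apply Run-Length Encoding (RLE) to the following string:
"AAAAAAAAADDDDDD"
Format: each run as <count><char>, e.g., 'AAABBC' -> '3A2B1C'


Scanning runs left to right:
  i=0: run of 'A' x 9 -> '9A'
  i=9: run of 'D' x 6 -> '6D'

RLE = 9A6D


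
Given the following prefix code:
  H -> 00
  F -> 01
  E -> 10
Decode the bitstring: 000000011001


Decoding step by step:
Bits 00 -> H
Bits 00 -> H
Bits 00 -> H
Bits 01 -> F
Bits 10 -> E
Bits 01 -> F


Decoded message: HHHFEF


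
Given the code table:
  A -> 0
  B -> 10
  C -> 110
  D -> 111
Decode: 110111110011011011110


Decoding:
110 -> C
111 -> D
110 -> C
0 -> A
110 -> C
110 -> C
111 -> D
10 -> B


Result: CDCACCDB


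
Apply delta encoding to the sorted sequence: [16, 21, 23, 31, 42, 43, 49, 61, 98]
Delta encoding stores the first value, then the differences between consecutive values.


First value: 16
Deltas:
  21 - 16 = 5
  23 - 21 = 2
  31 - 23 = 8
  42 - 31 = 11
  43 - 42 = 1
  49 - 43 = 6
  61 - 49 = 12
  98 - 61 = 37


Delta encoded: [16, 5, 2, 8, 11, 1, 6, 12, 37]


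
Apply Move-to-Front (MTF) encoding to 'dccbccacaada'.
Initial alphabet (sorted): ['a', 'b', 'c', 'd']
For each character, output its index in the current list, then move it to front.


MTF encoding:
'd': index 3 in ['a', 'b', 'c', 'd'] -> ['d', 'a', 'b', 'c']
'c': index 3 in ['d', 'a', 'b', 'c'] -> ['c', 'd', 'a', 'b']
'c': index 0 in ['c', 'd', 'a', 'b'] -> ['c', 'd', 'a', 'b']
'b': index 3 in ['c', 'd', 'a', 'b'] -> ['b', 'c', 'd', 'a']
'c': index 1 in ['b', 'c', 'd', 'a'] -> ['c', 'b', 'd', 'a']
'c': index 0 in ['c', 'b', 'd', 'a'] -> ['c', 'b', 'd', 'a']
'a': index 3 in ['c', 'b', 'd', 'a'] -> ['a', 'c', 'b', 'd']
'c': index 1 in ['a', 'c', 'b', 'd'] -> ['c', 'a', 'b', 'd']
'a': index 1 in ['c', 'a', 'b', 'd'] -> ['a', 'c', 'b', 'd']
'a': index 0 in ['a', 'c', 'b', 'd'] -> ['a', 'c', 'b', 'd']
'd': index 3 in ['a', 'c', 'b', 'd'] -> ['d', 'a', 'c', 'b']
'a': index 1 in ['d', 'a', 'c', 'b'] -> ['a', 'd', 'c', 'b']


Output: [3, 3, 0, 3, 1, 0, 3, 1, 1, 0, 3, 1]


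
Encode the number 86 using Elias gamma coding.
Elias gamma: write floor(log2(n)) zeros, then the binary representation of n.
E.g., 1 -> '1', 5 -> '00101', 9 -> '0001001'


num_bits = floor(log2(86)) + 1 = 7
leading_zeros = num_bits - 1 = 6
binary(86) = 1010110

Elias gamma(86) = '000000' + '1010110' = 0000001010110 (13 bits)


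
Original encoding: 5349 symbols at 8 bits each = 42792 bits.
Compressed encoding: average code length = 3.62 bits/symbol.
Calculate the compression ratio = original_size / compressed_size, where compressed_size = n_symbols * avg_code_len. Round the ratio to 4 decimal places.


original_size = n_symbols * orig_bits = 5349 * 8 = 42792 bits
compressed_size = n_symbols * avg_code_len = 5349 * 3.62 = 19363.38 bits
ratio = original_size / compressed_size = 42792 / 19363.38 = 2.2099

Compression ratio = 2.2099


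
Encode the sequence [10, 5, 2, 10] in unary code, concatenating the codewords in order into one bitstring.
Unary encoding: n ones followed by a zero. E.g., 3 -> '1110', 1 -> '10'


Encode each number as n ones followed by a terminating 0:
  10 -> 11111111110 (11 bits)
  5 -> 111110 (6 bits)
  2 -> 110 (3 bits)
  10 -> 11111111110 (11 bits)
Total length = 11 + 6 + 3 + 11 = 31 bits.

Unary([10, 5, 2, 10]) = 1111111111011111011011111111110 (31 bits)


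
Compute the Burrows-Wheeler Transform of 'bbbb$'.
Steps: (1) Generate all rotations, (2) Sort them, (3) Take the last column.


Rotations (sorted):
  0: $bbbb -> last char: b
  1: b$bbb -> last char: b
  2: bb$bb -> last char: b
  3: bbb$b -> last char: b
  4: bbbb$ -> last char: $


BWT = bbbb$


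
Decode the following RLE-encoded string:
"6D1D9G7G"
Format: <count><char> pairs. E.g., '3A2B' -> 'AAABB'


Expanding each <count><char> pair:
  6D -> 'DDDDDD'
  1D -> 'D'
  9G -> 'GGGGGGGGG'
  7G -> 'GGGGGGG'

Decoded = DDDDDDDGGGGGGGGGGGGGGGG


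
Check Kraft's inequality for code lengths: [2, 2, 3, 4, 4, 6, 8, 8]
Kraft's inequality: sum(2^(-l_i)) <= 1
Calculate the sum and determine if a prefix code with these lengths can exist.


Sum = 2^(-2) + 2^(-2) + 2^(-3) + 2^(-4) + 2^(-4) + 2^(-6) + 2^(-8) + 2^(-8)
    = 0.25 + 0.25 + 0.125 + 0.0625 + 0.0625 + 0.015625 + 0.00390625 + 0.00390625
    = 198/256 = 0.7734375
Since 0.7734375 <= 1, Kraft's inequality IS satisfied.
A prefix code with these lengths CAN exist.

Kraft sum = 0.7734375. Satisfied.


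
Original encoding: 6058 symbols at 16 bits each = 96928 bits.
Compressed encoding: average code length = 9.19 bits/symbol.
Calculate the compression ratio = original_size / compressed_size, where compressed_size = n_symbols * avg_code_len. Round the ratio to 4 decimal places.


original_size = n_symbols * orig_bits = 6058 * 16 = 96928 bits
compressed_size = n_symbols * avg_code_len = 6058 * 9.19 = 55673.02 bits
ratio = original_size / compressed_size = 96928 / 55673.02 = 1.741

Compression ratio = 1.741


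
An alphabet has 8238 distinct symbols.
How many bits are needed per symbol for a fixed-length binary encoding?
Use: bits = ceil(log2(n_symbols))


log2(8238) = 13.0081
Bracket: 2^13 = 8192 < 8238 <= 2^14 = 16384
So ceil(log2(8238)) = 14

bits = ceil(log2(8238)) = ceil(13.0081) = 14 bits


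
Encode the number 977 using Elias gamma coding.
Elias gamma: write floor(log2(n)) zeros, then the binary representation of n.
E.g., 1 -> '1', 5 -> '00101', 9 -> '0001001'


num_bits = floor(log2(977)) + 1 = 10
leading_zeros = num_bits - 1 = 9
binary(977) = 1111010001

Elias gamma(977) = '000000000' + '1111010001' = 0000000001111010001 (19 bits)


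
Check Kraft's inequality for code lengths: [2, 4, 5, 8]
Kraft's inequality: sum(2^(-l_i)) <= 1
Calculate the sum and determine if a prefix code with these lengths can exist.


Sum = 2^(-2) + 2^(-4) + 2^(-5) + 2^(-8)
    = 0.25 + 0.0625 + 0.03125 + 0.00390625
    = 89/256 = 0.34765625
Since 0.34765625 <= 1, Kraft's inequality IS satisfied.
A prefix code with these lengths CAN exist.

Kraft sum = 0.34765625. Satisfied.


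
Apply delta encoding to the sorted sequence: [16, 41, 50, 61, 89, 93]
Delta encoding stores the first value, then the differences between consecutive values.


First value: 16
Deltas:
  41 - 16 = 25
  50 - 41 = 9
  61 - 50 = 11
  89 - 61 = 28
  93 - 89 = 4


Delta encoded: [16, 25, 9, 11, 28, 4]


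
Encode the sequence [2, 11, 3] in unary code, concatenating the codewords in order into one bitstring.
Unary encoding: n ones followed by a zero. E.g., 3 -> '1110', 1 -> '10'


Encode each number as n ones followed by a terminating 0:
  2 -> 110 (3 bits)
  11 -> 111111111110 (12 bits)
  3 -> 1110 (4 bits)
Total length = 3 + 12 + 4 = 19 bits.

Unary([2, 11, 3]) = 1101111111111101110 (19 bits)


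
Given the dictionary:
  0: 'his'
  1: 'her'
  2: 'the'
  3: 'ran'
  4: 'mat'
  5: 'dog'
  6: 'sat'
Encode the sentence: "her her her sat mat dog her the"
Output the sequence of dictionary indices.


Look up each word in the dictionary:
  'her' -> 1
  'her' -> 1
  'her' -> 1
  'sat' -> 6
  'mat' -> 4
  'dog' -> 5
  'her' -> 1
  'the' -> 2

Encoded: [1, 1, 1, 6, 4, 5, 1, 2]


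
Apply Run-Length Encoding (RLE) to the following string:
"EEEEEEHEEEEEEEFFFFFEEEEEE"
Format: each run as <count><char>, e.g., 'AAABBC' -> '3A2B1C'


Scanning runs left to right:
  i=0: run of 'E' x 6 -> '6E'
  i=6: run of 'H' x 1 -> '1H'
  i=7: run of 'E' x 7 -> '7E'
  i=14: run of 'F' x 5 -> '5F'
  i=19: run of 'E' x 6 -> '6E'

RLE = 6E1H7E5F6E


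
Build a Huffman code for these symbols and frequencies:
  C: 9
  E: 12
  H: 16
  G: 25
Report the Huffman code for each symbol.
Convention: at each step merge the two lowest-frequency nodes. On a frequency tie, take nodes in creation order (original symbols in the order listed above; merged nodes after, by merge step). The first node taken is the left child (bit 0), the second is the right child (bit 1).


Huffman tree construction:
Step 1: Merge C(9) + E(12) = 21
Step 2: Merge H(16) + (C+E)(21) = 37
Step 3: Merge G(25) + (H+(C+E))(37) = 62
Read each symbol's code off the tree from the root (left child = 0, right child = 1).

Codes:
  C: 110 (length 3)
  E: 111 (length 3)
  H: 10 (length 2)
  G: 0 (length 1)
Average code length: 120/62 = 1.9355 bits/symbol


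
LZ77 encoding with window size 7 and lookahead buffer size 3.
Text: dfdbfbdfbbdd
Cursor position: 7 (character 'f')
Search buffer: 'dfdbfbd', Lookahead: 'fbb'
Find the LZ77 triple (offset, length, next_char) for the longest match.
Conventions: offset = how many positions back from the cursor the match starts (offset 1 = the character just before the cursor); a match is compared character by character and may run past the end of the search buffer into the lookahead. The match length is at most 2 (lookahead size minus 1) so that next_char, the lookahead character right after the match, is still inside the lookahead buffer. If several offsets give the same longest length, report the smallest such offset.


Try each offset into the search buffer:
  offset=1 (pos 6, char 'd'): match length 0
  offset=2 (pos 5, char 'b'): match length 0
  offset=3 (pos 4, char 'f'): match length 2
  offset=4 (pos 3, char 'b'): match length 0
  offset=5 (pos 2, char 'd'): match length 0
  offset=6 (pos 1, char 'f'): match length 1
  offset=7 (pos 0, char 'd'): match length 0
Longest match has length 2 at offset 3.
next_char = character at position 7 + 2 = 9 -> 'b'

Best match: offset=3, length=2 (matching 'fb' starting at position 4)
LZ77 triple: (3, 2, 'b')


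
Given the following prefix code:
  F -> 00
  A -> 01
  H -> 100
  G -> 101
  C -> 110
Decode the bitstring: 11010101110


Decoding step by step:
Bits 110 -> C
Bits 101 -> G
Bits 01 -> A
Bits 110 -> C


Decoded message: CGAC


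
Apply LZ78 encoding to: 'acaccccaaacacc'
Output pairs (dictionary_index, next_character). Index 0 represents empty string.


LZ78 encoding steps:
Dictionary: {0: ''}
Step 1: w='' (idx 0), next='a' -> output (0, 'a'), add 'a' as idx 1
Step 2: w='' (idx 0), next='c' -> output (0, 'c'), add 'c' as idx 2
Step 3: w='a' (idx 1), next='c' -> output (1, 'c'), add 'ac' as idx 3
Step 4: w='c' (idx 2), next='c' -> output (2, 'c'), add 'cc' as idx 4
Step 5: w='c' (idx 2), next='a' -> output (2, 'a'), add 'ca' as idx 5
Step 6: w='a' (idx 1), next='a' -> output (1, 'a'), add 'aa' as idx 6
Step 7: w='ca' (idx 5), next='c' -> output (5, 'c'), add 'cac' as idx 7
Step 8: w='c' (idx 2), end of input -> output (2, '')


Encoded: [(0, 'a'), (0, 'c'), (1, 'c'), (2, 'c'), (2, 'a'), (1, 'a'), (5, 'c'), (2, '')]


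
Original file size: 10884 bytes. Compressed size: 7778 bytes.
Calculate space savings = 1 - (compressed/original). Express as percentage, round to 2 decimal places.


ratio = compressed/original = 7778/10884 = 0.714627
savings = 1 - ratio = 1 - 0.714627 = 0.285373
as a percentage: 0.285373 * 100 = 28.54%

Space savings = 1 - 7778/10884 = 28.54%


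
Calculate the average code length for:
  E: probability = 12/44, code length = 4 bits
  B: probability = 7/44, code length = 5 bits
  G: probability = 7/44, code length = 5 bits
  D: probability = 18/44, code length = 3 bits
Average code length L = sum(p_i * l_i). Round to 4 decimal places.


Weighted contributions p_i * l_i:
  E: (12/44) * 4 = 48/44
  B: (7/44) * 5 = 35/44
  G: (7/44) * 5 = 35/44
  D: (18/44) * 3 = 54/44
Sum = (48 + 35 + 35 + 54)/44 = 172/44

L = 172/44 = 3.9091 bits/symbol


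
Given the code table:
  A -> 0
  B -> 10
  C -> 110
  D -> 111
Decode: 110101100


Decoding:
110 -> C
10 -> B
110 -> C
0 -> A


Result: CBCA


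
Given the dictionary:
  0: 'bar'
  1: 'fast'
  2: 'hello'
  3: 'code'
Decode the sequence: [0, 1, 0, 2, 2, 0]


Look up each index in the dictionary:
  0 -> 'bar'
  1 -> 'fast'
  0 -> 'bar'
  2 -> 'hello'
  2 -> 'hello'
  0 -> 'bar'

Decoded: "bar fast bar hello hello bar"


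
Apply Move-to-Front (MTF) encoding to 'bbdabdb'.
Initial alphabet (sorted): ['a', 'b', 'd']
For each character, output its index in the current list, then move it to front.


MTF encoding:
'b': index 1 in ['a', 'b', 'd'] -> ['b', 'a', 'd']
'b': index 0 in ['b', 'a', 'd'] -> ['b', 'a', 'd']
'd': index 2 in ['b', 'a', 'd'] -> ['d', 'b', 'a']
'a': index 2 in ['d', 'b', 'a'] -> ['a', 'd', 'b']
'b': index 2 in ['a', 'd', 'b'] -> ['b', 'a', 'd']
'd': index 2 in ['b', 'a', 'd'] -> ['d', 'b', 'a']
'b': index 1 in ['d', 'b', 'a'] -> ['b', 'd', 'a']


Output: [1, 0, 2, 2, 2, 2, 1]


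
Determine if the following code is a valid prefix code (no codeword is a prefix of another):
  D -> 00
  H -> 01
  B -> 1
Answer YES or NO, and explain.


Checking each pair (does one codeword prefix another?):
  D='00' vs H='01': no prefix
  D='00' vs B='1': no prefix
  H='01' vs D='00': no prefix
  H='01' vs B='1': no prefix
  B='1' vs D='00': no prefix
  B='1' vs H='01': no prefix
No violation found over all pairs.

YES -- this is a valid prefix code. No codeword is a prefix of any other codeword.
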